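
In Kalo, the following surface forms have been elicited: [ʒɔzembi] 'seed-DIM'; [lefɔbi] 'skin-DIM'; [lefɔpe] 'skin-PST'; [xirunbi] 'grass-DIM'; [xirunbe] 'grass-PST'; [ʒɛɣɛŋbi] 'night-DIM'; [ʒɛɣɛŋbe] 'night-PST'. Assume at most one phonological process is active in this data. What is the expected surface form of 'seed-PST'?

The PST morpheme has two allomorphs, [-be] and [-pe].
The DIM suffix, which begins with [b], is invariant after every stem; so [b] is not altered by any rule here.
The PST suffix is therefore /-pe/ underlyingly, with post-nasal voicing: voiceless stops become voiced after a nasal.
After 'seed', which ends in a nasal, the suffix surfaces as [-be], giving [ʒɔzembe].

[ʒɔzembe]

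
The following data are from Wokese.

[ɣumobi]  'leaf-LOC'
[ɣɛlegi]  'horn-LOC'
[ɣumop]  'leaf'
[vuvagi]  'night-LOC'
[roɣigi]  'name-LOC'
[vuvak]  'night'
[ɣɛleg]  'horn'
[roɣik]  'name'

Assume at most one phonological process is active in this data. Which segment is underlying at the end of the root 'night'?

/k/

The root 'night' surfaces as [vuvak] and [vuvagi], with a stem-final [k] ~ [g] alternation.
The stem 'horn' ([ɣɛleg], [ɣɛlegi]) shows [g] unchanged in both environments, so [g] cannot be basic with [k] derived in isolation.
The alternation reflects intervocalic voicing: voiceless stops become voiced between vowels. /k/ is underlying.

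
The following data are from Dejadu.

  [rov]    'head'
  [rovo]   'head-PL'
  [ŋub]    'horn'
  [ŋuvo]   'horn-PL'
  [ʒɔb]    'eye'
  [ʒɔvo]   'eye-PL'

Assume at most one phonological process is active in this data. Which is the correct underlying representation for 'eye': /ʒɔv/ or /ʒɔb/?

/ʒɔb/

The stem for 'eye' ends in [b] in [ʒɔb] but [v] in [ʒɔvo].
Compare 'head', with invariant [v] in [rov] and [rovo]: an analysis with underlying /v/ and a rule producing [b] in isolation would wrongly predict alternation here too.
The alternation reflects intervocalic spirantization: voiced stops become fricatives between vowels. /b/ is underlying.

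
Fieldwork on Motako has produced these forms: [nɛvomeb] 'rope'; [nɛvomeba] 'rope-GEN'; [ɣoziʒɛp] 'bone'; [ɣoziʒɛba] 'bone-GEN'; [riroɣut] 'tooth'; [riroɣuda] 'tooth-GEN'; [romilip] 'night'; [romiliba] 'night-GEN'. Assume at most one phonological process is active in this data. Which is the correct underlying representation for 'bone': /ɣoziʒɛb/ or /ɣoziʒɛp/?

/ɣoziʒɛp/

'bone' shows [p] ~ [b] at the end of the stem ([ɣoziʒɛp] vs [ɣoziʒɛba]).
Compare 'rope', with invariant [b] in [nɛvomeb] and [nɛvomeba]: an analysis with underlying /b/ and a rule producing [p] in isolation would wrongly predict alternation here too.
So /p/ is underlying, and a rule of intervocalic voicing — voiceless stops become voiced between vowels — gives [b].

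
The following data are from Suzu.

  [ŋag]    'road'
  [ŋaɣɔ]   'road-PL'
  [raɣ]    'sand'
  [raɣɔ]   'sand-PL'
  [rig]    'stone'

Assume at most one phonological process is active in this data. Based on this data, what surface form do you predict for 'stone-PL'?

[riɣɔ]

'road' shows [g] ~ [ɣ] at the end of the stem ([ŋag] vs [ŋaɣɔ]).
Compare 'sand', with invariant [ɣ] in [raɣ] and [raɣɔ]: an analysis with underlying /ɣ/ and a rule producing [g] in isolation would wrongly predict alternation here too.
The underlying segment must be /g/; voiced stops become fricatives between vowels, yielding [ɣ] there.
The one attested form of 'stone', [rig], shows underlying /rig/. Applying the same rule between vowels gives [riɣɔ].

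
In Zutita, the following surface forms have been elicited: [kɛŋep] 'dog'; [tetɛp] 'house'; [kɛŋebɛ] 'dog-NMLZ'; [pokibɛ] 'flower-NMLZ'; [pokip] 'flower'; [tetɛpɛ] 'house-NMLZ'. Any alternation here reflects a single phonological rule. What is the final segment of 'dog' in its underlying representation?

/b/

'dog' shows [p] ~ [b] at the end of the stem ([kɛŋep] vs [kɛŋebɛ]).
If /p/ were underlying and a rule turned it into [b] before the NMLZ suffix, 'house' would also alternate; but it has [p] in both [tetɛp] and [tetɛpɛ].
The alternation reflects word-final obstruent devoicing: voiced obstruents become voiceless word-finally. /b/ is underlying.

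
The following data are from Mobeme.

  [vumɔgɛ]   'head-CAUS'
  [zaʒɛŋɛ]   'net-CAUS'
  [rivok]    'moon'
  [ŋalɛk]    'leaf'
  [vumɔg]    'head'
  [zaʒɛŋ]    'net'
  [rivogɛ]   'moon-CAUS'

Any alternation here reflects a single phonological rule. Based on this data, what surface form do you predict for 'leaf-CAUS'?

'moon' shows [g] ~ [k] at the end of the stem ([rivogɛ] vs [rivok]).
The stem 'head' ([vumɔgɛ], [vumɔg]) shows [g] unchanged in both environments, so [g] cannot be basic with [k] derived in isolation.
Therefore /k/ is basic and [g] is derived by intervocalic voicing (voiceless stops become voiced between vowels).
The one attested form of 'leaf', [ŋalɛk], shows underlying /ŋalɛk/. Applying the same rule between vowels gives [ŋalɛgɛ].

[ŋalɛgɛ]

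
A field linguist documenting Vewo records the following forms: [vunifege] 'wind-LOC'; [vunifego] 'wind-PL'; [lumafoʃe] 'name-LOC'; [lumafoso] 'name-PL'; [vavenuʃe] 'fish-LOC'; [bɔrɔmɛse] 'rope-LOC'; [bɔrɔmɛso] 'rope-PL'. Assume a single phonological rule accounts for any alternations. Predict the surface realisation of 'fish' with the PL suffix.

[vavenuso]

'name' shows [ʃ] ~ [s] at the end of the stem ([lumafoʃe] vs [lumafoso]).
But 'rope' keeps [s] in both environments ([bɔrɔmɛse], [bɔrɔmɛso]), so there is no rule changing /s/ to [ʃ] before the LOC suffix.
So /ʃ/ is underlying, and a rule of depalatalization — palato-alveolar /ʃ/ becomes [s] when no front vowel follows — gives [s].
The one attested form of 'fish', [vavenuʃe], shows underlying /vavenuʃ/. Applying the same rule when no front vowel follows gives [vavenuso].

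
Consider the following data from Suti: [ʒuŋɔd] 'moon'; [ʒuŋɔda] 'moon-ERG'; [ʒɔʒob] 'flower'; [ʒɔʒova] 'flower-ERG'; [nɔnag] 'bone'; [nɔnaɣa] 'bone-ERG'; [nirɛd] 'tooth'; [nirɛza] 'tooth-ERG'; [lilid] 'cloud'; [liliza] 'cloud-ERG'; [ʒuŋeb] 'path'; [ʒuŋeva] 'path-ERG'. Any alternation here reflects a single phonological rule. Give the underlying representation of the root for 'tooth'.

/nirɛz/

The root 'tooth' surfaces as [nirɛd] and [nirɛza], with a stem-final [d] ~ [z] alternation.
The stem 'moon' ([ʒuŋɔd], [ʒuŋɔda]) shows [d] unchanged in both environments, so [d] cannot be basic with [z] derived before the ERG suffix.
The alternation reflects word-final hardening: voiced fricatives become stops word-finally. /z/ is underlying.
Hence 'tooth' is /nirɛz/ underlyingly.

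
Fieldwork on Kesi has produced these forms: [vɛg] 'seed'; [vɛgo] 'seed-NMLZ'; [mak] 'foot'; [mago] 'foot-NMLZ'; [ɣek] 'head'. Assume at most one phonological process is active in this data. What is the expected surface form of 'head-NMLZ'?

[ɣego]

The stem for 'foot' ends in [k] in [mak] but [g] in [mago].
The stem 'seed' ([vɛg], [vɛgo]) shows [g] unchanged in both environments, so [g] cannot be basic with [k] derived in isolation.
The alternation reflects intervocalic voicing: voiceless stops become voiced between vowels. /k/ is underlying.
From [ɣek] the stem 'head' is /ɣek/; between vowels this yields [ɣego].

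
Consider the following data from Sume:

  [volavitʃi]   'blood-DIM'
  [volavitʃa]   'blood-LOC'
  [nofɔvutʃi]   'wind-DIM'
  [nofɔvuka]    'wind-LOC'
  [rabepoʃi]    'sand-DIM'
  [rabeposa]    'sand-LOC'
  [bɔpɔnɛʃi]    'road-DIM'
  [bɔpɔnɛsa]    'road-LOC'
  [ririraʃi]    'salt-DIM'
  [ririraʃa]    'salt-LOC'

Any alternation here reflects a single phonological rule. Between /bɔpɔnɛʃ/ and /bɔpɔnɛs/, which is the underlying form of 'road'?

/bɔpɔnɛs/

The root 'road' surfaces as [bɔpɔnɛʃi] and [bɔpɔnɛsa], with a stem-final [ʃ] ~ [s] alternation.
But 'salt' keeps [ʃ] in both environments ([ririraʃi], [ririraʃa]), so there is no rule changing /ʃ/ to [s] before the LOC suffix.
Therefore /s/ is basic and [ʃ] is derived by palatalization before a front vowel (/k/ and /s/ become palato-alveolar [tʃ] and [ʃ] before a front vowel).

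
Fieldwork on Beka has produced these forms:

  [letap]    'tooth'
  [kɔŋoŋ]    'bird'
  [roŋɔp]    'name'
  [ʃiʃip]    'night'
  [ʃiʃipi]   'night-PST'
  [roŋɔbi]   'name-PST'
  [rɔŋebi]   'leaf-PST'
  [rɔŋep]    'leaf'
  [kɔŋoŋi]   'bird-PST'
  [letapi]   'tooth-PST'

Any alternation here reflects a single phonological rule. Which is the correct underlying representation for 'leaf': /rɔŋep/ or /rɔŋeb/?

/rɔŋeb/

In [rɔŋebi] and [rɔŋep] the final segment of 'leaf' alternates: [b] ~ [p].
Compare 'night', with invariant [p] in [ʃiʃipi] and [ʃiʃip]: an analysis with underlying /p/ and a rule producing [b] before the PST suffix would wrongly predict alternation here too.
Therefore /b/ is basic and [p] is derived by word-final obstruent devoicing (voiced obstruents become voiceless word-finally).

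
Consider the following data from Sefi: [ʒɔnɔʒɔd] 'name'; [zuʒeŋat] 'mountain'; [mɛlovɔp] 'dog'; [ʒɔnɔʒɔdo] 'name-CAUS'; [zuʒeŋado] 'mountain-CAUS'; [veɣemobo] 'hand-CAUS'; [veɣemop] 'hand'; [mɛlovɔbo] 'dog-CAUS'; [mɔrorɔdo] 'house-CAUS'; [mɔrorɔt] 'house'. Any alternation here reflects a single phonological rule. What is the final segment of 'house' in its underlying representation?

In [mɔrorɔt] and [mɔrorɔdo] the final segment of 'house' alternates: [t] ~ [d].
Compare 'name', with invariant [d] in [ʒɔnɔʒɔd] and [ʒɔnɔʒɔdo]: an analysis with underlying /d/ and a rule producing [t] in isolation would wrongly predict alternation here too.
So /t/ is underlying, and a rule of intervocalic voicing — voiceless stops become voiced between vowels — gives [d].

/t/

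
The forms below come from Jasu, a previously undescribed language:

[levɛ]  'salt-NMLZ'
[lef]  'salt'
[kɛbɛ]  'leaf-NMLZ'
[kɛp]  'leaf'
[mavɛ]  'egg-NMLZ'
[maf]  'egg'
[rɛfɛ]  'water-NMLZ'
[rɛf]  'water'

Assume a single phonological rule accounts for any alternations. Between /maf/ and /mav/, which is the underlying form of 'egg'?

The root 'egg' surfaces as [mavɛ] and [maf], with a stem-final [v] ~ [f] alternation.
Compare 'water', with invariant [f] in [rɛfɛ] and [rɛf]: an analysis with underlying /f/ and a rule producing [v] before the NMLZ suffix would wrongly predict alternation here too.
The alternation reflects word-final obstruent devoicing: voiced obstruents become voiceless word-finally. /v/ is underlying.

/mav/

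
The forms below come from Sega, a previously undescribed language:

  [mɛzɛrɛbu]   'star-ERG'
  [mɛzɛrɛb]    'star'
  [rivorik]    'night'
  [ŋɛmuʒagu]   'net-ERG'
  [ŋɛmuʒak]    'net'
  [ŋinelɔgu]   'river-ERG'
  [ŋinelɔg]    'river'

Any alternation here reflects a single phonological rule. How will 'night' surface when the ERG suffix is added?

[rivorigu]

'net' shows [g] ~ [k] at the end of the stem ([ŋɛmuʒagu] vs [ŋɛmuʒak]).
If /g/ were underlying and a rule turned it into [k] in isolation, 'river' would also alternate; but it has [g] in both [ŋinelɔgu] and [ŋinelɔg].
The underlying segment must be /k/; voiceless stops become voiced between vowels, yielding [g] there.
The one attested form of 'night', [rivorik], shows underlying /rivorik/. Applying the same rule between vowels gives [rivorigu].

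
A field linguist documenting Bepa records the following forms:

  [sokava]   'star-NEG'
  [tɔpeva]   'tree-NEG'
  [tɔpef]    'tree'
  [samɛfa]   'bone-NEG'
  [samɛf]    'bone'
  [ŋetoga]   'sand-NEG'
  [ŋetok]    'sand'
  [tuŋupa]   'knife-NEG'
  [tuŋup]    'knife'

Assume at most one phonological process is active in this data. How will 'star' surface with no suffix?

The root 'tree' surfaces as [tɔpeva] and [tɔpef], with a stem-final [v] ~ [f] alternation.
The stem 'bone' ([samɛfa], [samɛf]) shows [f] unchanged in both environments, so [f] cannot be basic with [v] derived before the NEG suffix.
Therefore /v/ is basic and [f] is derived by word-final obstruent devoicing (voiced obstruents become voiceless word-finally).
The one attested form of 'star', [sokava], shows underlying /sokav/. Applying the same rule word-finally gives [sokaf].

[sokaf]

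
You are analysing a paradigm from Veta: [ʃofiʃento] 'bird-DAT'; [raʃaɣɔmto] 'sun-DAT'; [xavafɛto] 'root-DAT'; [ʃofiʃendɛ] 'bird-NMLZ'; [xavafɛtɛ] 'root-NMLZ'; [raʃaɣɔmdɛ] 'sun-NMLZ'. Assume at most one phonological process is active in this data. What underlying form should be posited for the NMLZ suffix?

The NMLZ suffix surfaces as [-dɛ] and [-tɛ], depending on the final segment of the stem.
By contrast the DAT suffix keeps its initial [t] throughout — that segment must be underlying.
The NMLZ suffix is therefore /-dɛ/ underlyingly, with post-vocalic devoicing: voiced stops become voiceless after a vowel.

/-dɛ/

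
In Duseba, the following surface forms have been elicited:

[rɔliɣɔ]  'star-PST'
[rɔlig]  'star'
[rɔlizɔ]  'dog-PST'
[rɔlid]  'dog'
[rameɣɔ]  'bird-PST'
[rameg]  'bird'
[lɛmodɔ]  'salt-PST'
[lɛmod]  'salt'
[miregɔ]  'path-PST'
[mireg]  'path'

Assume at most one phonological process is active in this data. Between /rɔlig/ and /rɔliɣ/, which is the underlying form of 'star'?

In [rɔliɣɔ] and [rɔlig] the final segment of 'star' alternates: [ɣ] ~ [g].
The stem 'path' ([miregɔ], [mireg]) shows [g] unchanged in both environments, so [g] cannot be basic with [ɣ] derived before the PST suffix.
So /ɣ/ is underlying, and a rule of word-final hardening — voiced fricatives become stops word-finally — gives [g].

/rɔliɣ/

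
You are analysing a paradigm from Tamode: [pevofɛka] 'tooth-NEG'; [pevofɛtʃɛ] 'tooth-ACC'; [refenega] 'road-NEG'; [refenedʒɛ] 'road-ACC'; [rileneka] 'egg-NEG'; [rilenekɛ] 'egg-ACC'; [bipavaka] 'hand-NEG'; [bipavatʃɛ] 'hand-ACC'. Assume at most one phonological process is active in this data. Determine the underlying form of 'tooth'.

/pevofɛtʃ/

In [pevofɛka] and [pevofɛtʃɛ] the final segment of 'tooth' alternates: [k] ~ [tʃ].
If /k/ were underlying and a rule turned it into [tʃ] before the ACC suffix, 'egg' would also alternate; but it has [k] in both [rileneka] and [rilenekɛ].
The alternation reflects depalatalization: palato-alveolar /tʃ/ and /dʒ/ become [k] and [g] when no front vowel follows. /tʃ/ is underlying.
So 'tooth' = /pevofɛtʃ/.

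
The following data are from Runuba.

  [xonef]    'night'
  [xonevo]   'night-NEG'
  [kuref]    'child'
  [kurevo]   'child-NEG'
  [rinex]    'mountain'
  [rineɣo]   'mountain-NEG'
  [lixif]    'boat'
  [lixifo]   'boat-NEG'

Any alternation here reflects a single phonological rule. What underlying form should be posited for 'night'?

/xonev/

In [xonef] and [xonevo] the final segment of 'night' alternates: [f] ~ [v].
But 'boat' keeps [f] in both environments ([lixif], [lixifo]), so there is no rule changing /f/ to [v] before the NEG suffix.
Therefore /v/ is basic and [f] is derived by word-final obstruent devoicing (voiced obstruents become voiceless word-finally).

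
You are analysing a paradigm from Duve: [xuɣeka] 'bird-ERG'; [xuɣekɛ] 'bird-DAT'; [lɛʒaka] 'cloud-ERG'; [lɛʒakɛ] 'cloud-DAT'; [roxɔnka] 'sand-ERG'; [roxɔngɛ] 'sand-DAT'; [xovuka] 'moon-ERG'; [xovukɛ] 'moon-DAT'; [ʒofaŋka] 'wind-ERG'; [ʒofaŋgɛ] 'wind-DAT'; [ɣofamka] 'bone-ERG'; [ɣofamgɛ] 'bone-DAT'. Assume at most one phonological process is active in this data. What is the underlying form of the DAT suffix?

The DAT suffix surfaces as [-gɛ] and [-kɛ], depending on the final segment of the stem.
By contrast the ERG suffix keeps its initial [k] throughout — that segment must be underlying.
So the underlying form is /-gɛ/, and voiced stops become voiceless after a vowel.

/-gɛ/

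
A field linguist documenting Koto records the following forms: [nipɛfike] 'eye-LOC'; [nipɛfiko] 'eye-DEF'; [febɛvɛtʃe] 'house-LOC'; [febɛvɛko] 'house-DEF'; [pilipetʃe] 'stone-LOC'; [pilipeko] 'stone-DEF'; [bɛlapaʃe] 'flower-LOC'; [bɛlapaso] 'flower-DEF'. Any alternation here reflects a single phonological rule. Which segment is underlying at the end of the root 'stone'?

The root 'stone' surfaces as [pilipetʃe] and [pilipeko], with a stem-final [tʃ] ~ [k] alternation.
If /k/ were underlying and a rule turned it into [tʃ] before the LOC suffix, 'eye' would also alternate; but it has [k] in both [nipɛfike] and [nipɛfiko].
Therefore /tʃ/ is basic and [k] is derived by depalatalization (palato-alveolar /tʃ/ and /ʃ/ become [k] and [s] when no front vowel follows).

/tʃ/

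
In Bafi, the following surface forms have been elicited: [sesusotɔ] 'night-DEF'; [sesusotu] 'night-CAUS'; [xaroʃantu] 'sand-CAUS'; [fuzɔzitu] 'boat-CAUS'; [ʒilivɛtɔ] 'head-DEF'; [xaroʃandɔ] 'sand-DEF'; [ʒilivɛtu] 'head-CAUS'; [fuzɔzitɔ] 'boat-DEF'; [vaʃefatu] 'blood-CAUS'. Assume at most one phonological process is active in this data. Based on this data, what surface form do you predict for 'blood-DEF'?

[vaʃefatɔ]

The DEF suffix surfaces as [-dɔ] and [-tɔ], depending on the final segment of the stem.
The CAUS suffix, which begins with [t], is invariant after every stem; so [t] is not altered by any rule here.
So the underlying form is /-dɔ/, and voiced stops become voiceless after a vowel.
After 'blood', which ends in a vowel, the suffix surfaces as [-tɔ], giving [vaʃefatɔ].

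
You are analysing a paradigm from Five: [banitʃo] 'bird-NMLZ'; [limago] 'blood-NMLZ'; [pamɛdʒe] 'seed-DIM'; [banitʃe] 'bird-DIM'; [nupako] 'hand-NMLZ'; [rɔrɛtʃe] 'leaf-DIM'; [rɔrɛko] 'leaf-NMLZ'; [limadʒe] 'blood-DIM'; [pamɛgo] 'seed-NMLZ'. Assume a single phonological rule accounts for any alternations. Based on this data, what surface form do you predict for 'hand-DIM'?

In [rɔrɛtʃe] and [rɔrɛko] the final segment of 'leaf' alternates: [tʃ] ~ [k].
Compare 'bird', with invariant [tʃ] in [banitʃe] and [banitʃo]: an analysis with underlying /tʃ/ and a rule producing [k] before the NMLZ suffix would wrongly predict alternation here too.
The underlying segment must be /k/; /k/ and /g/ become palato-alveolar [tʃ] and [dʒ] before a front vowel, yielding [tʃ] there.
From [nupako] the stem 'hand' is /nupak/; before a front vowel this yields [nupatʃe].

[nupatʃe]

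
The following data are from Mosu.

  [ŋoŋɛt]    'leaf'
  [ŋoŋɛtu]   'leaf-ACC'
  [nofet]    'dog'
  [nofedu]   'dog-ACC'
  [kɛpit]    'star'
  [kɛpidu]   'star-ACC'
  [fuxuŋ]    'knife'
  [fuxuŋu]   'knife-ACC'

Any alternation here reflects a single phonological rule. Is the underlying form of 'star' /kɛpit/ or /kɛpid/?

/kɛpid/

'star' shows [t] ~ [d] at the end of the stem ([kɛpit] vs [kɛpidu]).
The stem 'leaf' ([ŋoŋɛt], [ŋoŋɛtu]) shows [t] unchanged in both environments, so [t] cannot be basic with [d] derived before the ACC suffix.
The underlying segment must be /d/; voiced obstruents become voiceless word-finally, yielding [t] there.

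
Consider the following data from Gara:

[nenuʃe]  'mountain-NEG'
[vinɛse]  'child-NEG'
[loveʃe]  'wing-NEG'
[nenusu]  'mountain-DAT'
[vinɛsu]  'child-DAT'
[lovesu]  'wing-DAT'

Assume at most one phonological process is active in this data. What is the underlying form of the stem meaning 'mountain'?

/nenuʃ/

'mountain' shows [ʃ] ~ [s] at the end of the stem ([nenuʃe] vs [nenusu]).
If /s/ were underlying and a rule turned it into [ʃ] before the NEG suffix, 'child' would also alternate; but it has [s] in both [vinɛse] and [vinɛsu].
The underlying segment must be /ʃ/; palato-alveolar /ʃ/ becomes [s] when no front vowel follows, yielding [s] there.
Hence 'mountain' is /nenuʃ/ underlyingly.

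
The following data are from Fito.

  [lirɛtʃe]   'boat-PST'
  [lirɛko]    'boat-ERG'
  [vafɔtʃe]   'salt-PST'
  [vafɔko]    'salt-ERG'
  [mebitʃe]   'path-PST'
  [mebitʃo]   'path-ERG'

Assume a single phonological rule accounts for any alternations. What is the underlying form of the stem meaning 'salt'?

The stem for 'salt' ends in [tʃ] in [vafɔtʃe] but [k] in [vafɔko].
If /tʃ/ were underlying and a rule turned it into [k] before the ERG suffix, 'path' would also alternate; but it has [tʃ] in both [mebitʃe] and [mebitʃo].
The underlying segment must be /k/; /k/ becomes palato-alveolar [tʃ] before a front vowel, yielding [tʃ] there.
Hence 'salt' is /vafɔk/ underlyingly.

/vafɔk/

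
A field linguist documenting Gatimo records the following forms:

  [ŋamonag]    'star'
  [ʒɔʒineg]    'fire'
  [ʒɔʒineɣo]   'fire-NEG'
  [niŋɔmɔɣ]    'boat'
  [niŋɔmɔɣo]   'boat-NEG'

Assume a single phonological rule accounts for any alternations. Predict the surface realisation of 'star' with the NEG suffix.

In [ʒɔʒineg] and [ʒɔʒineɣo] the final segment of 'fire' alternates: [g] ~ [ɣ].
Compare 'boat', with invariant [ɣ] in [niŋɔmɔɣ] and [niŋɔmɔɣo]: an analysis with underlying /ɣ/ and a rule producing [g] in isolation would wrongly predict alternation here too.
The underlying segment must be /g/; voiced stops become fricatives between vowels, yielding [ɣ] there.
From [ŋamonag] the stem 'star' is /ŋamonag/; between vowels this yields [ŋamonaɣo].

[ŋamonaɣo]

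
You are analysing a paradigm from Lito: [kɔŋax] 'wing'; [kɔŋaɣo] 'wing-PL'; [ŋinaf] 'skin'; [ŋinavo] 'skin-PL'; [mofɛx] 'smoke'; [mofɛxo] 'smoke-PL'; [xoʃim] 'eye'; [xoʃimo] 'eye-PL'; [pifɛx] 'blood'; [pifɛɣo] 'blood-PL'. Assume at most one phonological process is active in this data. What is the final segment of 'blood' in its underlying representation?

In [pifɛx] and [pifɛɣo] the final segment of 'blood' alternates: [x] ~ [ɣ].
Compare 'smoke', with invariant [x] in [mofɛx] and [mofɛxo]: an analysis with underlying /x/ and a rule producing [ɣ] before the PL suffix would wrongly predict alternation here too.
The alternation reflects word-final obstruent devoicing: voiced obstruents become voiceless word-finally. /ɣ/ is underlying.

/ɣ/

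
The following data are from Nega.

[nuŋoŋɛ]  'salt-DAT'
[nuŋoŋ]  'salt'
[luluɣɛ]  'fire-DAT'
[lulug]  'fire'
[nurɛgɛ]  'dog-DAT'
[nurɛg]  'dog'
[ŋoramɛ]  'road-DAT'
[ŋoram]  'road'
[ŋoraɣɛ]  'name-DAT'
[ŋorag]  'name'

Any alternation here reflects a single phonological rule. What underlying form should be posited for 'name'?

The stem for 'name' ends in [ɣ] in [ŋoraɣɛ] but [g] in [ŋorag].
The stem 'dog' ([nurɛgɛ], [nurɛg]) shows [g] unchanged in both environments, so [g] cannot be basic with [ɣ] derived before the DAT suffix.
The alternation reflects word-final hardening: voiced fricatives become stops word-finally. /ɣ/ is underlying.

/ŋoraɣ/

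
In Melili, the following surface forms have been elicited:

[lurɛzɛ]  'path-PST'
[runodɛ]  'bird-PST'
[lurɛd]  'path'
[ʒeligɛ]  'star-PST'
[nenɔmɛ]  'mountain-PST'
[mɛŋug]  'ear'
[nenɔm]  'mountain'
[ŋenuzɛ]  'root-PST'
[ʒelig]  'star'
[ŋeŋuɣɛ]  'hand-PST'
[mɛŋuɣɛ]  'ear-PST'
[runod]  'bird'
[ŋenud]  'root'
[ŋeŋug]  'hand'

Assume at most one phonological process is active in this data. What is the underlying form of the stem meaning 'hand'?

In [ŋeŋug] and [ŋeŋuɣɛ] the final segment of 'hand' alternates: [g] ~ [ɣ].
If /g/ were underlying and a rule turned it into [ɣ] before the PST suffix, 'star' would also alternate; but it has [g] in both [ʒelig] and [ʒeligɛ].
The underlying segment must be /ɣ/; voiced fricatives become stops word-finally, yielding [g] there.

/ŋeŋuɣ/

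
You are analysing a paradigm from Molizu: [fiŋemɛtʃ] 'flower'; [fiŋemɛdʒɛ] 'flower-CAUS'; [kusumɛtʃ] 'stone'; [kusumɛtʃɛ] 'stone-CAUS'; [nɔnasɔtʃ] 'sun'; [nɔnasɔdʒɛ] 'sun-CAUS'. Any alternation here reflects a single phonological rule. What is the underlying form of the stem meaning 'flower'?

The stem for 'flower' ends in [tʃ] in [fiŋemɛtʃ] but [dʒ] in [fiŋemɛdʒɛ].
But 'stone' keeps [tʃ] in both environments ([kusumɛtʃ], [kusumɛtʃɛ]), so there is no rule changing /tʃ/ to [dʒ] before the CAUS suffix.
So /dʒ/ is underlying, and a rule of word-final obstruent devoicing — voiced obstruents become voiceless word-finally — gives [tʃ].
So 'flower' = /fiŋemɛdʒ/.

/fiŋemɛdʒ/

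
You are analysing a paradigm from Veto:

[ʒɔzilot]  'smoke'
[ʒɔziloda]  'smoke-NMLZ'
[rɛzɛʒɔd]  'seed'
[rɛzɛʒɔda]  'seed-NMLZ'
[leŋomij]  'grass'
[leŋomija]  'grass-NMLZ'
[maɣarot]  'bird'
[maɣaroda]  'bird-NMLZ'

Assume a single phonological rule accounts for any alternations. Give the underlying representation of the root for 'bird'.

The stem for 'bird' ends in [t] in [maɣarot] but [d] in [maɣaroda].
Compare 'seed', with invariant [d] in [rɛzɛʒɔd] and [rɛzɛʒɔda]: an analysis with underlying /d/ and a rule producing [t] in isolation would wrongly predict alternation here too.
So /t/ is underlying, and a rule of intervocalic voicing — voiceless stops become voiced between vowels — gives [d].
So 'bird' = /maɣarot/.

/maɣarot/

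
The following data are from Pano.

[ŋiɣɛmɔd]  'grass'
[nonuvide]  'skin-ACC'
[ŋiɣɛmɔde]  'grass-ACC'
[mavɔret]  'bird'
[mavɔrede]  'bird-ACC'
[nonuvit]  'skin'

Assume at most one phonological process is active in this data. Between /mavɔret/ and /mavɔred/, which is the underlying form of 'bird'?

The stem for 'bird' ends in [t] in [mavɔret] but [d] in [mavɔrede].
If /d/ were underlying and a rule turned it into [t] in isolation, 'grass' would also alternate; but it has [d] in both [ŋiɣɛmɔd] and [ŋiɣɛmɔde].
So /t/ is underlying, and a rule of intervocalic voicing — voiceless stops become voiced between vowels — gives [d].

/mavɔret/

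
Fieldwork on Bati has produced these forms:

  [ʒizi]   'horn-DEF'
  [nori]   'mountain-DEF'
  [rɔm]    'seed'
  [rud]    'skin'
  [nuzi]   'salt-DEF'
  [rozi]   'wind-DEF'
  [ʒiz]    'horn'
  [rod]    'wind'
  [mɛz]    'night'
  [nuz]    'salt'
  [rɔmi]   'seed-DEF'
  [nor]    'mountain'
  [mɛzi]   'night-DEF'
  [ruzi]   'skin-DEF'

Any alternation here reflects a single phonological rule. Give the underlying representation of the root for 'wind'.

The stem for 'wind' ends in [d] in [rod] but [z] in [rozi].
The stem 'salt' ([nuz], [nuzi]) shows [z] unchanged in both environments, so [z] cannot be basic with [d] derived in isolation.
The underlying segment must be /d/; voiced stops become fricatives between vowels, yielding [z] there.

/rod/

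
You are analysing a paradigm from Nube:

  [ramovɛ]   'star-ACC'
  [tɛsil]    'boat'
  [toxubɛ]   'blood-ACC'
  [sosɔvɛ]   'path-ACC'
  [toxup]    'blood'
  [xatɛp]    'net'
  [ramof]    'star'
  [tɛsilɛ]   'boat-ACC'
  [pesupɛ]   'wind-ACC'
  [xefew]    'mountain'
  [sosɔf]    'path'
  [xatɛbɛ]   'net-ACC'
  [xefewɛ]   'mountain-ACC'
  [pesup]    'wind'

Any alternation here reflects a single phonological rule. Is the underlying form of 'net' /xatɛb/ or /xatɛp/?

In [xatɛp] and [xatɛbɛ] the final segment of 'net' alternates: [p] ~ [b].
Compare 'wind', with invariant [p] in [pesup] and [pesupɛ]: an analysis with underlying /p/ and a rule producing [b] before the ACC suffix would wrongly predict alternation here too.
So /b/ is underlying, and a rule of word-final obstruent devoicing — voiced obstruents become voiceless word-finally — gives [p].

/xatɛb/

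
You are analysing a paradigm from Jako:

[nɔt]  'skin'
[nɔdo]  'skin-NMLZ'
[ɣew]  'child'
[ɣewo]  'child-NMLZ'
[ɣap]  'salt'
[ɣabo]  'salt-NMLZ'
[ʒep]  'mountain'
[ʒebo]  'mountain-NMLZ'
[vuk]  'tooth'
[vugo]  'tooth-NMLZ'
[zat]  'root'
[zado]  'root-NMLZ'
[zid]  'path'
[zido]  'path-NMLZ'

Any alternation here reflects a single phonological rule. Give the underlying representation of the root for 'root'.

The stem for 'root' ends in [t] in [zat] but [d] in [zado].
The stem 'path' ([zid], [zido]) shows [d] unchanged in both environments, so [d] cannot be basic with [t] derived in isolation.
Therefore /t/ is basic and [d] is derived by intervocalic voicing (voiceless stops become voiced between vowels).

/zat/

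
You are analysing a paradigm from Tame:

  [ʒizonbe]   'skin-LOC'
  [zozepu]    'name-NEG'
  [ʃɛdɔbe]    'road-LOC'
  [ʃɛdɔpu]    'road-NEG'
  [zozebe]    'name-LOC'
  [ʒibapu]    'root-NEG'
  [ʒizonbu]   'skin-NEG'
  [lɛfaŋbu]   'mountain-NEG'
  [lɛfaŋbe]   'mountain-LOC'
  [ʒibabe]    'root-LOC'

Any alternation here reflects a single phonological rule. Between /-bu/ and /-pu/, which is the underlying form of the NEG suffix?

/-pu/

The NEG morpheme has two allomorphs, [-bu] and [-pu].
By contrast the LOC suffix keeps its initial [b] throughout — that segment must be underlying.
So the underlying form is /-pu/, and voiceless stops become voiced after a nasal.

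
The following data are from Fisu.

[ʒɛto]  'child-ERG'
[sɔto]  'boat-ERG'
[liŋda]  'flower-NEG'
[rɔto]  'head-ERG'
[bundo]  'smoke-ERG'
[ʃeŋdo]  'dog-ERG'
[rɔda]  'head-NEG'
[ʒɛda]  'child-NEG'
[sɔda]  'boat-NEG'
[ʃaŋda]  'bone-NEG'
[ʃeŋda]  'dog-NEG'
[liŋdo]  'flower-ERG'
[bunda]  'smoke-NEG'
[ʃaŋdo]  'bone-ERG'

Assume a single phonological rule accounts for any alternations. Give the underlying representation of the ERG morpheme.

/-to/

The ERG morpheme has two allomorphs, [-do] and [-to].
By contrast the NEG suffix keeps its initial [d] throughout — that segment must be underlying.
So the underlying form is /-to/, and voiceless stops become voiced after a nasal.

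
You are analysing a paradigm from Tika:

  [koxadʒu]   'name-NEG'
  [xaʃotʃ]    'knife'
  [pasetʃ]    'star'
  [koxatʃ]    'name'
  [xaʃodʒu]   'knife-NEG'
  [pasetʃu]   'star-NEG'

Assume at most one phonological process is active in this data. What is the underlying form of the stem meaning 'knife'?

In [xaʃodʒu] and [xaʃotʃ] the final segment of 'knife' alternates: [dʒ] ~ [tʃ].
Compare 'star', with invariant [tʃ] in [pasetʃu] and [pasetʃ]: an analysis with underlying /tʃ/ and a rule producing [dʒ] before the NEG suffix would wrongly predict alternation here too.
Therefore /dʒ/ is basic and [tʃ] is derived by word-final obstruent devoicing (voiced obstruents become voiceless word-finally).

/xaʃodʒ/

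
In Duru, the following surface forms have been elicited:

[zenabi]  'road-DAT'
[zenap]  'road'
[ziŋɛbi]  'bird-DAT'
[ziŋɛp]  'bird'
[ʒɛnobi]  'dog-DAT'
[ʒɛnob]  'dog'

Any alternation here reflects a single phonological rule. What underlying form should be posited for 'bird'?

/ziŋɛp/

'bird' shows [b] ~ [p] at the end of the stem ([ziŋɛbi] vs [ziŋɛp]).
But 'dog' keeps [b] in both environments ([ʒɛnobi], [ʒɛnob]), so there is no rule changing /b/ to [p] in isolation.
The underlying segment must be /p/; voiceless stops become voiced between vowels, yielding [b] there.
The underlying form of 'bird' is therefore /ziŋɛp/.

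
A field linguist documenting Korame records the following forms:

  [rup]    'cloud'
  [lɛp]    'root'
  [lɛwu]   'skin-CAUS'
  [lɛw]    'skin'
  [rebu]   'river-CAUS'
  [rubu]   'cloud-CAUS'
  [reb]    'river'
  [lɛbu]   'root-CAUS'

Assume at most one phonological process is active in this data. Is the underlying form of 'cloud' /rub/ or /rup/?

In [rup] and [rubu] the final segment of 'cloud' alternates: [p] ~ [b].
If /b/ were underlying and a rule turned it into [p] in isolation, 'river' would also alternate; but it has [b] in both [reb] and [rebu].
The alternation reflects intervocalic voicing: voiceless stops become voiced between vowels. /p/ is underlying.

/rup/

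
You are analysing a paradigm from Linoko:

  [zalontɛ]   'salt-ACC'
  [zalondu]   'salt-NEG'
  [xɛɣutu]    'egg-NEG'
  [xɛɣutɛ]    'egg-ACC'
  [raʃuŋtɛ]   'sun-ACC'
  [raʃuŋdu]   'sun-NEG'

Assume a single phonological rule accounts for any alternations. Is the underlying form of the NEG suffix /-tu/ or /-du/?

The NEG suffix surfaces as [-du] and [-tu], depending on the final segment of the stem.
By contrast the ACC suffix keeps its initial [t] throughout — that segment must be underlying.
The NEG suffix is therefore /-du/ underlyingly, with post-vocalic devoicing: voiced stops become voiceless after a vowel.

/-du/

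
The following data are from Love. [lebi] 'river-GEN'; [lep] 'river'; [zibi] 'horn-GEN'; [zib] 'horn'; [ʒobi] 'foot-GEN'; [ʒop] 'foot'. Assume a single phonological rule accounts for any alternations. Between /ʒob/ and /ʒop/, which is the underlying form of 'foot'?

/ʒop/

The stem for 'foot' ends in [b] in [ʒobi] but [p] in [ʒop].
If /b/ were underlying and a rule turned it into [p] in isolation, 'horn' would also alternate; but it has [b] in both [zibi] and [zib].
The alternation reflects intervocalic voicing: voiceless stops become voiced between vowels. /p/ is underlying.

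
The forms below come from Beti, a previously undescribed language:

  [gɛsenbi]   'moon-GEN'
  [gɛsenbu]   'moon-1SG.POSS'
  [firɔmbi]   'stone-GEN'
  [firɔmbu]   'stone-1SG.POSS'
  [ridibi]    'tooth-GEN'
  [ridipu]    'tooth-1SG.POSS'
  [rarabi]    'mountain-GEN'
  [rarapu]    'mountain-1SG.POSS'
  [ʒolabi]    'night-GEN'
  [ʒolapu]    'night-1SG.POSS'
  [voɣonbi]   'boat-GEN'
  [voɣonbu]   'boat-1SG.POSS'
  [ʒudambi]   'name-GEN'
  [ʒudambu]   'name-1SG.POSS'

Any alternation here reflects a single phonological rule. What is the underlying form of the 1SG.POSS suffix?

The 1SG.POSS suffix surfaces as [-bu] and [-pu], depending on the final segment of the stem.
The GEN suffix, which begins with [b], is invariant after every stem; so [b] is not altered by any rule here.
So the underlying form is /-pu/, and voiceless stops become voiced after a nasal.

/-pu/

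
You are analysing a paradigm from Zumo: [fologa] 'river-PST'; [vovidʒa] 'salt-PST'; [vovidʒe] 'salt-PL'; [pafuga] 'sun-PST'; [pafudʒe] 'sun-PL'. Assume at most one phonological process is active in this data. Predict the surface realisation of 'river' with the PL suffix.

[folodʒe]

The root 'sun' surfaces as [pafuga] and [pafudʒe], with a stem-final [g] ~ [dʒ] alternation.
If /dʒ/ were underlying and a rule turned it into [g] before the PST suffix, 'salt' would also alternate; but it has [dʒ] in both [vovidʒa] and [vovidʒe].
Therefore /g/ is basic and [dʒ] is derived by palatalization before a front vowel (/g/ becomes palato-alveolar [dʒ] before a front vowel).
The one attested form of 'river', [fologa], shows underlying /folog/. Applying the same rule before a front vowel gives [folodʒe].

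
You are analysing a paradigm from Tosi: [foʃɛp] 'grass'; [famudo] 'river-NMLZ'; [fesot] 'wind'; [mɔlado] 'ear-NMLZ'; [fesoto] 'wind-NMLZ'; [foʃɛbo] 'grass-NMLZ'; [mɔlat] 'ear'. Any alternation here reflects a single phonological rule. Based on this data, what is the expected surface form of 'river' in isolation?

[famut]

In [mɔlat] and [mɔlado] the final segment of 'ear' alternates: [t] ~ [d].
If /t/ were underlying and a rule turned it into [d] before the NMLZ suffix, 'wind' would also alternate; but it has [t] in both [fesot] and [fesoto].
The underlying segment must be /d/; voiced obstruents become voiceless word-finally, yielding [t] there.
From [famudo] the stem 'river' is /famud/; word-finally this yields [famut].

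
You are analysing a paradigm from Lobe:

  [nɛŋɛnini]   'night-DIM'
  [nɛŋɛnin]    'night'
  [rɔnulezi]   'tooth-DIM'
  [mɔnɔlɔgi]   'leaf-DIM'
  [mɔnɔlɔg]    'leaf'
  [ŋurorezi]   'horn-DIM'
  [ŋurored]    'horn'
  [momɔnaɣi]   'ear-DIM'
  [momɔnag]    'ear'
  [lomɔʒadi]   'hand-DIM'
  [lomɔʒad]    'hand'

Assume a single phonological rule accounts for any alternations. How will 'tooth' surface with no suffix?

[rɔnuled]

The root 'horn' surfaces as [ŋurorezi] and [ŋurored], with a stem-final [z] ~ [d] alternation.
But 'hand' keeps [d] in both environments ([lomɔʒadi], [lomɔʒad]), so there is no rule changing /d/ to [z] before the DIM suffix.
The alternation reflects word-final hardening: voiced fricatives become stops word-finally. /z/ is underlying.
The one attested form of 'tooth', [rɔnulezi], shows underlying /rɔnulez/. Applying the same rule word-finally gives [rɔnuled].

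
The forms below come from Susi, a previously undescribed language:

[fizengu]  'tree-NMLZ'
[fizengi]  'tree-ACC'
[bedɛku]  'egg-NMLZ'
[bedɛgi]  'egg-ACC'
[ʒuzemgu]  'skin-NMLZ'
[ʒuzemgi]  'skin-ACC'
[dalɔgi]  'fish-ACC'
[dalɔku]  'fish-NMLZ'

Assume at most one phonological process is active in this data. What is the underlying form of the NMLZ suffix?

The NMLZ morpheme has two allomorphs, [-gu] and [-ku].
The ACC suffix, which begins with [g], is invariant after every stem; so [g] is not altered by any rule here.
The NMLZ suffix is therefore /-ku/ underlyingly, with post-nasal voicing: voiceless stops become voiced after a nasal.

/-ku/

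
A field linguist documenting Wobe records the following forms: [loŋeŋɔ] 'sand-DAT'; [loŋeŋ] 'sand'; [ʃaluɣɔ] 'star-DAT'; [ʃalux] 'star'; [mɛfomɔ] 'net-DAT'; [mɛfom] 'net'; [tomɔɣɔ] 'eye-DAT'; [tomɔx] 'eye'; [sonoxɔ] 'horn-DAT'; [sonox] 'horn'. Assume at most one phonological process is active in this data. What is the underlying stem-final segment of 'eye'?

/ɣ/

The stem for 'eye' ends in [ɣ] in [tomɔɣɔ] but [x] in [tomɔx].
If /x/ were underlying and a rule turned it into [ɣ] before the DAT suffix, 'horn' would also alternate; but it has [x] in both [sonoxɔ] and [sonox].
The underlying segment must be /ɣ/; voiced obstruents become voiceless word-finally, yielding [x] there.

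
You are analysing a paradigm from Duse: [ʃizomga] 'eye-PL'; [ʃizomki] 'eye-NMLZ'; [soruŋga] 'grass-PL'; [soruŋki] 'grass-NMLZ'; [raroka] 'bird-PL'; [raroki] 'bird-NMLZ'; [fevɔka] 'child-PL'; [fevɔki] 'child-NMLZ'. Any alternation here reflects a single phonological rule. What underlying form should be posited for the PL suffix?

The PL morpheme has two allomorphs, [-ga] and [-ka].
By contrast the NMLZ suffix keeps its initial [k] throughout — that segment must be underlying.
The PL suffix is therefore /-ga/ underlyingly, with post-vocalic devoicing: voiced stops become voiceless after a vowel.

/-ga/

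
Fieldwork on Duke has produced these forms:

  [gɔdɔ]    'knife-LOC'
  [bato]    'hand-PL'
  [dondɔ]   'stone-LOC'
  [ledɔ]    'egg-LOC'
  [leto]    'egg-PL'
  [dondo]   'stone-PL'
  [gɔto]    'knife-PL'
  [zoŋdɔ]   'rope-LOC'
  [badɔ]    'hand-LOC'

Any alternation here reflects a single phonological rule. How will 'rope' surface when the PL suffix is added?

The PL suffix surfaces as [-do] and [-to], depending on the final segment of the stem.
By contrast the LOC suffix keeps its initial [d] throughout — that segment must be underlying.
So the underlying form is /-to/, and voiceless stops become voiced after a nasal.
After 'rope', which ends in a nasal, the suffix surfaces as [-do], giving [zoŋdo].

[zoŋdo]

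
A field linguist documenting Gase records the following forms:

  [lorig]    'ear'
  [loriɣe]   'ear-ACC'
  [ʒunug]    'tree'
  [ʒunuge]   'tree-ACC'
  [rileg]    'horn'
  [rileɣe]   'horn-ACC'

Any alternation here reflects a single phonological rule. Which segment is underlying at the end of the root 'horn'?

/ɣ/

The root 'horn' surfaces as [rileg] and [rileɣe], with a stem-final [g] ~ [ɣ] alternation.
If /g/ were underlying and a rule turned it into [ɣ] before the ACC suffix, 'tree' would also alternate; but it has [g] in both [ʒunug] and [ʒunuge].
The alternation reflects word-final hardening: voiced fricatives become stops word-finally. /ɣ/ is underlying.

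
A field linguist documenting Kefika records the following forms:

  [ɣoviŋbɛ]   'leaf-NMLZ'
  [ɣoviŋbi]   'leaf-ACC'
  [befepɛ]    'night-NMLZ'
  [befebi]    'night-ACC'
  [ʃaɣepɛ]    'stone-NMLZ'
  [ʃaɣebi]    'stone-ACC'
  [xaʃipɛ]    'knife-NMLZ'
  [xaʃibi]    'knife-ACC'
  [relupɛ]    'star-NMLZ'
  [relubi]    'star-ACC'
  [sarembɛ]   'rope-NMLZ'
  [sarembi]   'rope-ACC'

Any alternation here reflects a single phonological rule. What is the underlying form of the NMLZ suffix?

/-pɛ/

The NMLZ suffix surfaces as [-bɛ] and [-pɛ], depending on the final segment of the stem.
By contrast the ACC suffix keeps its initial [b] throughout — that segment must be underlying.
So the underlying form is /-pɛ/, and voiceless stops become voiced after a nasal.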